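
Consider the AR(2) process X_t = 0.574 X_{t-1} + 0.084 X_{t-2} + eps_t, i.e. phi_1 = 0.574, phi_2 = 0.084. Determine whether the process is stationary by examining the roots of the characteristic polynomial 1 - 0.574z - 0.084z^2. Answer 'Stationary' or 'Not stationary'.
\text{Stationary}

The AR(p) characteristic polynomial is P(z) = 1 - 0.574z - 0.084z^2.
Stationarity requires all roots to lie outside the unit circle, i.e. |z| > 1 for every root.
Set 1 + (-0.574) z + (-0.084) z^2 = 0, i.e. a z^2 + b z + c = 0 with a = -0.084, b = -0.574, c = 1.
Discriminant D = b^2 - 4ac = (-0.574)^2 - 4*(-0.084)*1 = 0.329476 - (-0.336) = 0.665476.
D >= 0, so the roots are real: z = (-b +/- sqrt(D)) / (2a) = (0.574 +/- 0.815767) / (-0.168).
  z_1 = (0.574 + 0.815767) / (-0.168) = -8.2724,   |z_1| = 8.2724.
  z_2 = (0.574 - 0.815767) / (-0.168) = 1.4391,   |z_2| = 1.4391.
Moduli of all roots: 8.2724, 1.4391.
All moduli strictly greater than 1? Yes.
Verdict: Stationary.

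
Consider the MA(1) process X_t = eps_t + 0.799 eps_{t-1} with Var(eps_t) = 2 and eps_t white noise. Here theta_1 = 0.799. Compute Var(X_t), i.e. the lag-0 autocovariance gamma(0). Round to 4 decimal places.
\gamma(0) = 3.2768

For an MA(q) process X_t = eps_t + sum_i theta_i eps_{t-i} with
Var(eps_t) = sigma^2, the variance is
  gamma(0) = sigma^2 * (1 + sum_i theta_i^2).
  sum_i theta_i^2 = (0.799)^2 = 0.638401.
  gamma(0) = 2 * (1 + 0.638401) = 2 * 1.638401 = 3.276802, which rounds to 3.2768.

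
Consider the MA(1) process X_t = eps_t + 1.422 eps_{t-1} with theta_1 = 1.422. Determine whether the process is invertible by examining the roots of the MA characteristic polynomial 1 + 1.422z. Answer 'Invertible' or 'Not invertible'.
\text{Not invertible}

The MA(q) characteristic polynomial is P(z) = 1 + 1.422z.
Invertibility requires all roots to lie outside the unit circle, i.e. |z| > 1 for every root.
This is linear in z: 1 + (1.422) z = 0  =>  z = -1/(1.422) = -0.703235,  |z| = 0.703235.
Moduli of all roots: 0.7032.
All moduli strictly greater than 1? No.
Verdict: Not invertible.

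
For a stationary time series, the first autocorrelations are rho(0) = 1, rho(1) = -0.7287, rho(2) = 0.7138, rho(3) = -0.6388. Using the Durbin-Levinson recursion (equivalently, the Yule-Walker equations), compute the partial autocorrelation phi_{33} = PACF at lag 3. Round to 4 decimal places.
\phi_{33} = -0.0939

The PACF at lag k is phi_{kk}, the last component of the solution
to the Yule-Walker system G_k phi = r_k where
  (G_k)_{ij} = rho(|i - j|), (r_k)_i = rho(i), i,j = 1..k.
Equivalently, Durbin-Levinson gives phi_{kk} iteratively:
  phi_{11} = rho(1)
  phi_{kk} = [rho(k) - sum_{j=1..k-1} phi_{k-1,j} rho(k-j)]
            / [1 - sum_{j=1..k-1} phi_{k-1,j} rho(j)],
  phi_{k,j} = phi_{k-1,j} - phi_{kk} phi_{k-1,k-j},  j = 1..k-1.
Step k = 1:
  phi_11 = rho(1) = -0.7287.
Step k = 2:
  phi_22 = [rho(2) - phi_11 rho(1)] / [1 - phi_11 rho(1)] = [0.7138 - (-0.7287)(-0.7287)] / [1 - (-0.7287)(-0.7287)]
         = 0.18279631 / 0.46899631 = 0.389761.
  Update: phi_21 = phi_11 - phi_22 phi_11 = -0.7287 - (0.389761)(-0.7287) = -0.444681.
Step k = 3:
  phi_33 = [rho(3) - phi_21 rho(2) - phi_22 rho(1)] / [1 - phi_21 rho(1) - phi_22 rho(2)]
    numerator   = -0.6388 - (-0.444681)(0.7138) - (0.389761)(-0.7287) = -0.03736782
    denominator = 1 - (-0.444681)(-0.7287) - (0.389761)(0.7138) = 0.3977495
  phi_33 = -0.03736782 / 0.3977495 = -0.0939.
Therefore phi_{33} = -0.0939.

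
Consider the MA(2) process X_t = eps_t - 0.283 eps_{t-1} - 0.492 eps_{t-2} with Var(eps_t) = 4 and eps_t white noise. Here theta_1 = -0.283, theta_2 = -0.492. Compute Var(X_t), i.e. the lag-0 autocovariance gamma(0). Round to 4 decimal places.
\gamma(0) = 5.2886

For an MA(q) process X_t = eps_t + sum_i theta_i eps_{t-i} with
Var(eps_t) = sigma^2, the variance is
  gamma(0) = sigma^2 * (1 + sum_i theta_i^2).
  sum_i theta_i^2 = (-0.283)^2 + (-0.492)^2 = 0.080089 + 0.242064 = 0.322153.
  gamma(0) = 4 * (1 + 0.322153) = 4 * 1.322153 = 5.288612, which rounds to 5.2886.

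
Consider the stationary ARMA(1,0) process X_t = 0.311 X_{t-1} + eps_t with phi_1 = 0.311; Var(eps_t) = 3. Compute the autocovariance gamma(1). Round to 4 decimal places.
\gamma(1) = 1.0329

Multiply the model equation by X_{t-k} and take expectations. With theta_0 = psi_0 = 1 and psi_j the MA(infinity) weights, this gives
  gamma(k) - sum_i phi_i gamma(k-i) = c_k,
  c_k = sigma^2 * sum_{j=k..q} theta_j psi_{j-k}   (c_k = 0 for k > q),
using gamma(-m) = gamma(m).
Pure AR (q = 0): c_0 = sigma^2 = 3, c_k = 0 for k >= 1.
Equations for k = 0 and k = 1 (AR order 1):
  gamma(0) = phi_1 gamma(1) + c_0
  gamma(1) = phi_1 gamma(0) + c_1
Substituting the second into the first: gamma(0) (1 - phi_1^2) = c_0 + phi_1 c_1, so
  gamma(0) = c_0 / (1 - phi_1^2) = 3 / (1 - (0.311)^2) = 3 / 0.903279 = 3.321233.
  gamma(1) = phi_1 gamma(0) = (0.311)(3.321233) = 1.032903.
Therefore gamma(1) = 1.0329 (to 4 decimal places).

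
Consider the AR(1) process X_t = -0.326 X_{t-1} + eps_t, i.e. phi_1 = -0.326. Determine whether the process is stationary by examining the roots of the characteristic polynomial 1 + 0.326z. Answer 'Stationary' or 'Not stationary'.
\text{Stationary}

The AR(p) characteristic polynomial is P(z) = 1 + 0.326z.
Stationarity requires all roots to lie outside the unit circle, i.e. |z| > 1 for every root.
This is linear in z: 1 + (0.326) z = 0  =>  z = -1/(0.326) = -3.067485,  |z| = 3.067485.
Moduli of all roots: 3.0675.
All moduli strictly greater than 1? Yes.
Verdict: Stationary.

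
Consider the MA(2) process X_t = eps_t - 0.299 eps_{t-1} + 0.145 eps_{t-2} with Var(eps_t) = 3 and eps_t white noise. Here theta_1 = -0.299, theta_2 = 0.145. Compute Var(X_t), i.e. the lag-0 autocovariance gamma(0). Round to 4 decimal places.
\gamma(0) = 3.3313

For an MA(q) process X_t = eps_t + sum_i theta_i eps_{t-i} with
Var(eps_t) = sigma^2, the variance is
  gamma(0) = sigma^2 * (1 + sum_i theta_i^2).
  sum_i theta_i^2 = (-0.299)^2 + (0.145)^2 = 0.089401 + 0.021025 = 0.110426.
  gamma(0) = 3 * (1 + 0.110426) = 3 * 1.110426 = 3.331278, which rounds to 3.3313.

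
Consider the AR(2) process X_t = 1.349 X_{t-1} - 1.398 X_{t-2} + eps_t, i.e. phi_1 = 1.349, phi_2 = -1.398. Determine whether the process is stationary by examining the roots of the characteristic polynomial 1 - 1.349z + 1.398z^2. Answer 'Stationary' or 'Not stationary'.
\text{Not stationary}

The AR(p) characteristic polynomial is P(z) = 1 - 1.349z + 1.398z^2.
Stationarity requires all roots to lie outside the unit circle, i.e. |z| > 1 for every root.
Set 1 + (-1.349) z + (1.398) z^2 = 0, i.e. a z^2 + b z + c = 0 with a = 1.398, b = -1.349, c = 1.
Discriminant D = b^2 - 4ac = (-1.349)^2 - 4*(1.398)*1 = 1.819801 - (5.592) = -3.772199.
D < 0, so the roots are the complex-conjugate pair z = (-b +/- i sqrt(-D)) / (2a) = 0.4825 +/- 0.6946i.
For a conjugate pair |z|^2 = z * conj(z) = (product of roots) = c/a = 1/(1.398) = 0.715308, so |z| = sqrt(0.715308) = 0.8458 for both roots.
Moduli of all roots: 0.8458, 0.8458.
All moduli strictly greater than 1? No.
Verdict: Not stationary.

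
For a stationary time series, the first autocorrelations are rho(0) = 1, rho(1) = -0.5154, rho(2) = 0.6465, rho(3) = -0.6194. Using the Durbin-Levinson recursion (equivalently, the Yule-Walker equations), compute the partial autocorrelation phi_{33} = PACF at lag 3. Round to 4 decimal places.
\phi_{33} = -0.3571

The PACF at lag k is phi_{kk}, the last component of the solution
to the Yule-Walker system G_k phi = r_k where
  (G_k)_{ij} = rho(|i - j|), (r_k)_i = rho(i), i,j = 1..k.
Equivalently, Durbin-Levinson gives phi_{kk} iteratively:
  phi_{11} = rho(1)
  phi_{kk} = [rho(k) - sum_{j=1..k-1} phi_{k-1,j} rho(k-j)]
            / [1 - sum_{j=1..k-1} phi_{k-1,j} rho(j)],
  phi_{k,j} = phi_{k-1,j} - phi_{kk} phi_{k-1,k-j},  j = 1..k-1.
Step k = 1:
  phi_11 = rho(1) = -0.5154.
Step k = 2:
  phi_22 = [rho(2) - phi_11 rho(1)] / [1 - phi_11 rho(1)] = [0.6465 - (-0.5154)(-0.5154)] / [1 - (-0.5154)(-0.5154)]
         = 0.38086284 / 0.73436284 = 0.51863.
  Update: phi_21 = phi_11 - phi_22 phi_11 = -0.5154 - (0.51863)(-0.5154) = -0.248098.
Step k = 3:
  phi_33 = [rho(3) - phi_21 rho(2) - phi_22 rho(1)] / [1 - phi_21 rho(1) - phi_22 rho(2)]
    numerator   = -0.6194 - (-0.248098)(0.6465) - (0.51863)(-0.5154) = -0.19170262
    denominator = 1 - (-0.248098)(-0.5154) - (0.51863)(0.6465) = 0.53683582
  phi_33 = -0.19170262 / 0.53683582 = -0.3571.
Therefore phi_{33} = -0.3571.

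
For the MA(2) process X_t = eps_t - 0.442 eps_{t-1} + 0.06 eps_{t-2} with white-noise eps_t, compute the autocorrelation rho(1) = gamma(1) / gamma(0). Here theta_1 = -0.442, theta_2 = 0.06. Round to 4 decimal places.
\rho(1) = -0.3908

For an MA(q) process with theta_0 = 1, the autocovariance is
  gamma(k) = sigma^2 * sum_{i=0..q-k} theta_i * theta_{i+k},
and rho(k) = gamma(k) / gamma(0). Sigma^2 cancels.
  numerator   = (1)*(-0.442) + (-0.442)*(0.06) = -0.46852.
  denominator = (1)^2 + (-0.442)^2 + (0.06)^2 = 1.198964.
  rho(1) = -0.46852 / 1.198964 = -0.3908.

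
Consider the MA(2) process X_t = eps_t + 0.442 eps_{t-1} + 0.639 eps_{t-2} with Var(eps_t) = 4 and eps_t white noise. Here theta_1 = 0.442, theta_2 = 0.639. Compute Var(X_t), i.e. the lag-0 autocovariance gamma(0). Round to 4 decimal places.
\gamma(0) = 6.4147

For an MA(q) process X_t = eps_t + sum_i theta_i eps_{t-i} with
Var(eps_t) = sigma^2, the variance is
  gamma(0) = sigma^2 * (1 + sum_i theta_i^2).
  sum_i theta_i^2 = (0.442)^2 + (0.639)^2 = 0.195364 + 0.408321 = 0.603685.
  gamma(0) = 4 * (1 + 0.603685) = 4 * 1.603685 = 6.41474, which rounds to 6.4147.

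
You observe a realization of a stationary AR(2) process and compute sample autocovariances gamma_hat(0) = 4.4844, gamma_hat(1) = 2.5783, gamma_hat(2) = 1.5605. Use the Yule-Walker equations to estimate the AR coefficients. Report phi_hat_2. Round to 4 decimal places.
\hat\phi_{2} = 0.0260

The Yule-Walker equations for an AR(p) process read, in matrix form,
  Gamma_p phi = r_p,   with   (Gamma_p)_{ij} = gamma(|i - j|),
                       (r_p)_i = gamma(i),   i,j = 1..p.
Substitute the sample gammas (Toeplitz matrix and right-hand side of size 2):
  Gamma_p = [[4.4844, 2.5783], [2.5783, 4.4844]]
  r_p     = [2.5783, 1.5605]
Written out:
  4.4844 phi_1 + 2.5783 phi_2 = 2.5783
  2.5783 phi_1 + 4.4844 phi_2 = 1.5605
Solve by Cramer's rule:
  det = gamma(0)^2 - gamma(1)^2 = (4.4844)^2 - (2.5783)^2 = 20.10984336 - 6.64763089 = 13.46221247
  phi_hat_1 = [gamma(1) gamma(0) - gamma(1) gamma(2)] / det = [(2.5783)(4.4844) - (2.5783)(1.5605)] / 13.46221247 = 7.53869137 / 13.46221247 = 0.56
  phi_hat_2 = [gamma(0) gamma(2) - gamma(1)^2] / det = [(4.4844)(1.5605) - (2.5783)^2] / 13.46221247 = 0.35027531 / 13.46221247 = 0.026
So phi_hat = [0.5600, 0.0260].
Therefore phi_hat_2 = 0.0260.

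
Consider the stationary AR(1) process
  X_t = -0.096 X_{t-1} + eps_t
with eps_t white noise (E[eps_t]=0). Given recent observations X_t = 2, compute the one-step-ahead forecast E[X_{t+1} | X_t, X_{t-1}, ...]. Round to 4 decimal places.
E[X_{t+1} \mid \mathcal F_t] = -0.1920

For an AR(p) model X_t = c + sum_i phi_i X_{t-i} + eps_t, the
one-step-ahead conditional mean is
  E[X_{t+1} | X_t, ...] = c + sum_i phi_i X_{t+1-i}.
Substitute known values:
  E[X_{t+1} | ...] = (-0.096) * (2)
                   = -0.1920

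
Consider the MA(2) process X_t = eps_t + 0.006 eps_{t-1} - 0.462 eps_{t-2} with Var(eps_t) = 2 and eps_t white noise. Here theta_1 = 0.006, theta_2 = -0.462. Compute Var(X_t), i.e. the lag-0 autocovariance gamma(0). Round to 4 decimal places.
\gamma(0) = 2.4270

For an MA(q) process X_t = eps_t + sum_i theta_i eps_{t-i} with
Var(eps_t) = sigma^2, the variance is
  gamma(0) = sigma^2 * (1 + sum_i theta_i^2).
  sum_i theta_i^2 = (0.006)^2 + (-0.462)^2 = 0.000036 + 0.213444 = 0.21348.
  gamma(0) = 2 * (1 + 0.21348) = 2 * 1.21348 = 2.42696, which rounds to 2.4270.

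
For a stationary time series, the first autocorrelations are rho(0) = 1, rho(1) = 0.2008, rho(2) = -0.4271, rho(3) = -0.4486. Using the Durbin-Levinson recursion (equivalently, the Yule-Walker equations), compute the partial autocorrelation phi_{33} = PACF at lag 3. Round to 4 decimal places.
\phi_{33} = -0.3050

The PACF at lag k is phi_{kk}, the last component of the solution
to the Yule-Walker system G_k phi = r_k where
  (G_k)_{ij} = rho(|i - j|), (r_k)_i = rho(i), i,j = 1..k.
Equivalently, Durbin-Levinson gives phi_{kk} iteratively:
  phi_{11} = rho(1)
  phi_{kk} = [rho(k) - sum_{j=1..k-1} phi_{k-1,j} rho(k-j)]
            / [1 - sum_{j=1..k-1} phi_{k-1,j} rho(j)],
  phi_{k,j} = phi_{k-1,j} - phi_{kk} phi_{k-1,k-j},  j = 1..k-1.
Step k = 1:
  phi_11 = rho(1) = 0.2008.
Step k = 2:
  phi_22 = [rho(2) - phi_11 rho(1)] / [1 - phi_11 rho(1)] = [-0.4271 - (0.2008)(0.2008)] / [1 - (0.2008)(0.2008)]
         = -0.46742064 / 0.95967936 = -0.487059.
  Update: phi_21 = phi_11 - phi_22 phi_11 = 0.2008 - (-0.487059)(0.2008) = 0.298601.
Step k = 3:
  phi_33 = [rho(3) - phi_21 rho(2) - phi_22 rho(1)] / [1 - phi_21 rho(1) - phi_22 rho(2)]
    numerator   = -0.4486 - (0.298601)(-0.4271) - (-0.487059)(0.2008) = -0.22326582
    denominator = 1 - (0.298601)(0.2008) - (-0.487059)(-0.4271) = 0.73201785
  phi_33 = -0.22326582 / 0.73201785 = -0.305.
Therefore phi_{33} = -0.3050.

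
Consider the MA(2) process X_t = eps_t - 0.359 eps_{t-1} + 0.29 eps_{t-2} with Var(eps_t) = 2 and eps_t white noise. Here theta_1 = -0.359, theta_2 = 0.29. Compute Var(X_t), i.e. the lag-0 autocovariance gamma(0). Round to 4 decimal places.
\gamma(0) = 2.4260

For an MA(q) process X_t = eps_t + sum_i theta_i eps_{t-i} with
Var(eps_t) = sigma^2, the variance is
  gamma(0) = sigma^2 * (1 + sum_i theta_i^2).
  sum_i theta_i^2 = (-0.359)^2 + (0.29)^2 = 0.128881 + 0.0841 = 0.212981.
  gamma(0) = 2 * (1 + 0.212981) = 2 * 1.212981 = 2.425962, which rounds to 2.4260.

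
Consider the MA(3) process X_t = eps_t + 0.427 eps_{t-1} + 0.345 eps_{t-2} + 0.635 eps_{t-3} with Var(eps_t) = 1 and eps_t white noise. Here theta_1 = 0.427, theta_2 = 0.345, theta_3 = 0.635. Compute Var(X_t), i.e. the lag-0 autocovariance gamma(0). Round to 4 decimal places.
\gamma(0) = 1.7046

For an MA(q) process X_t = eps_t + sum_i theta_i eps_{t-i} with
Var(eps_t) = sigma^2, the variance is
  gamma(0) = sigma^2 * (1 + sum_i theta_i^2).
  sum_i theta_i^2 = (0.427)^2 + (0.345)^2 + (0.635)^2 = 0.182329 + 0.119025 + 0.403225 = 0.704579.
  gamma(0) = 1 * (1 + 0.704579) = 1 * 1.704579 = 1.704579, which rounds to 1.7046.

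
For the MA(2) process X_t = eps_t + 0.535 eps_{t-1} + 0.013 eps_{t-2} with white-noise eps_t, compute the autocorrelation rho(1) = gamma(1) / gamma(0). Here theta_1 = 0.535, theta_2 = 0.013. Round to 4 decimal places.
\rho(1) = 0.4213

For an MA(q) process with theta_0 = 1, the autocovariance is
  gamma(k) = sigma^2 * sum_{i=0..q-k} theta_i * theta_{i+k},
and rho(k) = gamma(k) / gamma(0). Sigma^2 cancels.
  numerator   = (1)*(0.535) + (0.535)*(0.013) = 0.541955.
  denominator = (1)^2 + (0.535)^2 + (0.013)^2 = 1.286394.
  rho(1) = 0.541955 / 1.286394 = 0.4213.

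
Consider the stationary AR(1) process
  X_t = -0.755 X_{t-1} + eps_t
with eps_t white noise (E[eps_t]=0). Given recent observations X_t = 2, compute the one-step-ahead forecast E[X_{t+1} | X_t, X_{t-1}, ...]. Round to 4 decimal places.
E[X_{t+1} \mid \mathcal F_t] = -1.5100

For an AR(p) model X_t = c + sum_i phi_i X_{t-i} + eps_t, the
one-step-ahead conditional mean is
  E[X_{t+1} | X_t, ...] = c + sum_i phi_i X_{t+1-i}.
Substitute known values:
  E[X_{t+1} | ...] = (-0.755) * (2)
                   = -1.5100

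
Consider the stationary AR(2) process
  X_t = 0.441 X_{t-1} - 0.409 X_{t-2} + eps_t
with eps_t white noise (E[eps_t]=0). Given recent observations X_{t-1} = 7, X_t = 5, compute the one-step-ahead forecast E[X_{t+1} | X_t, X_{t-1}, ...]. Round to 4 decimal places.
E[X_{t+1} \mid \mathcal F_t] = -0.6580

For an AR(p) model X_t = c + sum_i phi_i X_{t-i} + eps_t, the
one-step-ahead conditional mean is
  E[X_{t+1} | X_t, ...] = c + sum_i phi_i X_{t+1-i}.
Substitute known values:
  E[X_{t+1} | ...] = (0.441) * (5) + (-0.409) * (7)
                   = -0.6580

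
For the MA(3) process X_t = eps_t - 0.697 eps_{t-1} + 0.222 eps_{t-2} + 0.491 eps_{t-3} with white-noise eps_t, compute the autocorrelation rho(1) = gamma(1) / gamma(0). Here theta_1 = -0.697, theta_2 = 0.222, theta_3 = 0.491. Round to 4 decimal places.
\rho(1) = -0.4182

For an MA(q) process with theta_0 = 1, the autocovariance is
  gamma(k) = sigma^2 * sum_{i=0..q-k} theta_i * theta_{i+k},
and rho(k) = gamma(k) / gamma(0). Sigma^2 cancels.
  numerator   = (1)*(-0.697) + (-0.697)*(0.222) + (0.222)*(0.491) = -0.742732.
  denominator = (1)^2 + (-0.697)^2 + (0.222)^2 + (0.491)^2 = 1.776174.
  rho(1) = -0.742732 / 1.776174 = -0.4182.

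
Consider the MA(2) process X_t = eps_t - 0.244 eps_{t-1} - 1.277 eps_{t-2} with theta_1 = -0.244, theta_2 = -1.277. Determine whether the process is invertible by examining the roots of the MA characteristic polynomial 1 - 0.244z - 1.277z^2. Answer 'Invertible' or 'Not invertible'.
\text{Not invertible}

The MA(q) characteristic polynomial is P(z) = 1 - 0.244z - 1.277z^2.
Invertibility requires all roots to lie outside the unit circle, i.e. |z| > 1 for every root.
Set 1 + (-0.244) z + (-1.277) z^2 = 0, i.e. a z^2 + b z + c = 0 with a = -1.277, b = -0.244, c = 1.
Discriminant D = b^2 - 4ac = (-0.244)^2 - 4*(-1.277)*1 = 0.059536 - (-5.108) = 5.167536.
D >= 0, so the roots are real: z = (-b +/- sqrt(D)) / (2a) = (0.244 +/- 2.273222) / (-2.554).
  z_1 = (0.244 + 2.273222) / (-2.554) = -0.9856,   |z_1| = 0.9856.
  z_2 = (0.244 - 2.273222) / (-2.554) = 0.7945,   |z_2| = 0.7945.
Moduli of all roots: 0.9856, 0.7945.
All moduli strictly greater than 1? No.
Verdict: Not invertible.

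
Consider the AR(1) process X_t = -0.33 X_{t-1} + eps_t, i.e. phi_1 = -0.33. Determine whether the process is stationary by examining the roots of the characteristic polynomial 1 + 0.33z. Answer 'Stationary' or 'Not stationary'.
\text{Stationary}

The AR(p) characteristic polynomial is P(z) = 1 + 0.33z.
Stationarity requires all roots to lie outside the unit circle, i.e. |z| > 1 for every root.
This is linear in z: 1 + (0.33) z = 0  =>  z = -1/(0.33) = -3.030303,  |z| = 3.030303.
Moduli of all roots: 3.0303.
All moduli strictly greater than 1? Yes.
Verdict: Stationary.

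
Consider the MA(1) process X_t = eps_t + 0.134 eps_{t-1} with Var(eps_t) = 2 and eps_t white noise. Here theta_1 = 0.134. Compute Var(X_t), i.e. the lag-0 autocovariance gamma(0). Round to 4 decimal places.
\gamma(0) = 2.0359

For an MA(q) process X_t = eps_t + sum_i theta_i eps_{t-i} with
Var(eps_t) = sigma^2, the variance is
  gamma(0) = sigma^2 * (1 + sum_i theta_i^2).
  sum_i theta_i^2 = (0.134)^2 = 0.017956.
  gamma(0) = 2 * (1 + 0.017956) = 2 * 1.017956 = 2.035912, which rounds to 2.0359.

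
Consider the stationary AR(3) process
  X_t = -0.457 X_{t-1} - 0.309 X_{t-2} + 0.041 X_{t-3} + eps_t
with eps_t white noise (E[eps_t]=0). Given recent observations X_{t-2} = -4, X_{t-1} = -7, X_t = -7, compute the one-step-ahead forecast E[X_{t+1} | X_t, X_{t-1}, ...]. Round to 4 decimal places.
E[X_{t+1} \mid \mathcal F_t] = 5.1980

For an AR(p) model X_t = c + sum_i phi_i X_{t-i} + eps_t, the
one-step-ahead conditional mean is
  E[X_{t+1} | X_t, ...] = c + sum_i phi_i X_{t+1-i}.
Substitute known values:
  E[X_{t+1} | ...] = (-0.457) * (-7) + (-0.309) * (-7) + (0.041) * (-4)
                   = 5.1980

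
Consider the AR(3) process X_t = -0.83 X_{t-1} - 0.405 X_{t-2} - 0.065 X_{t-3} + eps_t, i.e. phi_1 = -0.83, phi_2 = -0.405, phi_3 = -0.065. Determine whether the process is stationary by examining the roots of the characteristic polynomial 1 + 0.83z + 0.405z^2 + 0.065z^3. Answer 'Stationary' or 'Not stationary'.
\text{Stationary}

The AR(p) characteristic polynomial is P(z) = 1 + 0.83z + 0.405z^2 + 0.065z^3.
Stationarity requires all roots to lie outside the unit circle, i.e. |z| > 1 for every root.
Degree 3: look for a simple real root z0 first, then factor out (1 - z/z0) and solve the remaining quadratic.
Testing z0 = -4: P(-4) = 1 + (0.83)(-4) + (0.405)(-4)^2 + (0.065)(-4)^3
  = 1 + (-3.32) + (6.48) + (-4.16) = 0.  So z_0 = -4 is a root, |z_0| = 4.
Divide out the factor (1 + 0.25 z) = (1 - z/z0) (since 1/z0 = -0.25):
  P(z) = (1 + 0.25 z)(1 + (0.58) z + (0.26) z^2)
  [check: z-coef 0.58 - (-0.25) = 0.83; z^2-coef 0.26 - (-0.25)(0.58) = 0.405; z^3-coef -(-0.25)(0.26) = 0.065.]
Remaining roots from the quadratic factor 1 + (0.58) z + (0.26) z^2:
  Set 1 + (0.58) z + (0.26) z^2 = 0, i.e. a z^2 + b z + c = 0 with a = 0.26, b = 0.58, c = 1.
  Discriminant D = b^2 - 4ac = (0.58)^2 - 4*(0.26)*1 = 0.3364 - (1.04) = -0.7036.
  D < 0, so the roots are the complex-conjugate pair z = (-b +/- i sqrt(-D)) / (2a) = -1.1154 +/- 1.6131i.
  For a conjugate pair |z|^2 = z * conj(z) = (product of roots) = c/a = 1/(0.26) = 3.846154, so |z| = sqrt(3.846154) = 1.9612 for both roots.
Moduli of all roots: 4.0000, 1.9612, 1.9612.
All moduli strictly greater than 1? Yes.
Verdict: Stationary.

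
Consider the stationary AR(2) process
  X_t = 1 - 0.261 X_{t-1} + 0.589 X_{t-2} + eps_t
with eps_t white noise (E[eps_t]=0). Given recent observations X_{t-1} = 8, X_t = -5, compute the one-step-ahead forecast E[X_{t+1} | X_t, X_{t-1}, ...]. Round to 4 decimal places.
E[X_{t+1} \mid \mathcal F_t] = 7.0170

For an AR(p) model X_t = c + sum_i phi_i X_{t-i} + eps_t, the
one-step-ahead conditional mean is
  E[X_{t+1} | X_t, ...] = c + sum_i phi_i X_{t+1-i}.
Substitute known values:
  E[X_{t+1} | ...] = 1 + (-0.261) * (-5) + (0.589) * (8)
                   = 7.0170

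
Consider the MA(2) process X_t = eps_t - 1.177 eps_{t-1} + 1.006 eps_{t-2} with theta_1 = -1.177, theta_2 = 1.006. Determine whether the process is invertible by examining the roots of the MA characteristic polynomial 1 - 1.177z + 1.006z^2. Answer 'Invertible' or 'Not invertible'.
\text{Not invertible}

The MA(q) characteristic polynomial is P(z) = 1 - 1.177z + 1.006z^2.
Invertibility requires all roots to lie outside the unit circle, i.e. |z| > 1 for every root.
Set 1 + (-1.177) z + (1.006) z^2 = 0, i.e. a z^2 + b z + c = 0 with a = 1.006, b = -1.177, c = 1.
Discriminant D = b^2 - 4ac = (-1.177)^2 - 4*(1.006)*1 = 1.385329 - (4.024) = -2.638671.
D < 0, so the roots are the complex-conjugate pair z = (-b +/- i sqrt(-D)) / (2a) = 0.585 +/- 0.8074i.
For a conjugate pair |z|^2 = z * conj(z) = (product of roots) = c/a = 1/(1.006) = 0.994036, so |z| = sqrt(0.994036) = 0.997 for both roots.
Moduli of all roots: 0.9970, 0.9970.
All moduli strictly greater than 1? No.
Verdict: Not invertible.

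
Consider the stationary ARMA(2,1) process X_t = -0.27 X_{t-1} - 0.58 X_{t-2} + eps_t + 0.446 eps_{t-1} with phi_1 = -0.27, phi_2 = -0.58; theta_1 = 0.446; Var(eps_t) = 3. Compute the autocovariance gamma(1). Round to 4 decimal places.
\gamma(1) = 0.0141

Multiply the model equation by X_{t-k} and take expectations. With theta_0 = psi_0 = 1 and psi_j the MA(infinity) weights, this gives
  gamma(k) - sum_i phi_i gamma(k-i) = c_k,
  c_k = sigma^2 * sum_{j=k..q} theta_j psi_{j-k}   (c_k = 0 for k > q),
using gamma(-m) = gamma(m).
psi-weights needed (psi_j = theta_j + sum_i phi_i psi_{j-i}):
  psi_1 = theta_1 + phi_1 = 0.446 + (-0.27) = 0.176
Right-hand sides:
  c_0 = sigma^2 (1 + theta_1 psi_1) = 3 * (1 + (0.446)(0.176)) = 3 * 1.078496 = 3.235488
  c_1 = sigma^2 theta_1 = 3 * (0.446) = 1.338
  c_2 = 0
Equations for k = 0, 1, 2 (AR order 2, c_2 = 0):
  (E0) gamma(0) = phi_1 gamma(1) + phi_2 gamma(2) + c_0
  (E1) gamma(1) = phi_1 gamma(0) + phi_2 gamma(1) + c_1
  (E2) gamma(2) = phi_1 gamma(1) + phi_2 gamma(0)
From (E1): gamma(1) = A gamma(0) + B with
  A = phi_1 / (1 - phi_2) = -0.27 / 1.58 = -0.170886,   B = c_1 / (1 - phi_2) = 1.338 / 1.58 = 0.846835.
Insert (E2) into (E0): gamma(0) (1 - phi_2^2) = phi_1 (1 + phi_2) gamma(1) + c_0.
  phi_1 (1 + phi_2) = (-0.27)(0.42) = -0.1134,   1 - phi_2^2 = 0.6636.
Replace gamma(1) by A gamma(0) + B and collect gamma(0):
  gamma(0) [0.6636 - (-0.1134)(-0.170886)] = (-0.1134)(0.846835) + 3.235488
  gamma(0) * 0.644222 = 3.139457
  gamma(0) = 3.139457 / 0.644222 = 4.873257.
  gamma(1) = A gamma(0) + B = (-0.170886)(4.873257) + (0.846835) = 0.014064.
Therefore gamma(1) = 0.0141 (to 4 decimal places).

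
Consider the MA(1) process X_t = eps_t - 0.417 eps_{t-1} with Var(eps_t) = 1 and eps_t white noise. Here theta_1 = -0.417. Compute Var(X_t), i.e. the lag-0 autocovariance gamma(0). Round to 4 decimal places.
\gamma(0) = 1.1739

For an MA(q) process X_t = eps_t + sum_i theta_i eps_{t-i} with
Var(eps_t) = sigma^2, the variance is
  gamma(0) = sigma^2 * (1 + sum_i theta_i^2).
  sum_i theta_i^2 = (-0.417)^2 = 0.173889.
  gamma(0) = 1 * (1 + 0.173889) = 1 * 1.173889 = 1.173889, which rounds to 1.1739.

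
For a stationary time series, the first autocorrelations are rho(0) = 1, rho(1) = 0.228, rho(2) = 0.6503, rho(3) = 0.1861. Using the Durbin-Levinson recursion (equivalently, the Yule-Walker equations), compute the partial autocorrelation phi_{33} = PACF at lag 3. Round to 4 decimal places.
\phi_{33} = -0.0219

The PACF at lag k is phi_{kk}, the last component of the solution
to the Yule-Walker system G_k phi = r_k where
  (G_k)_{ij} = rho(|i - j|), (r_k)_i = rho(i), i,j = 1..k.
Equivalently, Durbin-Levinson gives phi_{kk} iteratively:
  phi_{11} = rho(1)
  phi_{kk} = [rho(k) - sum_{j=1..k-1} phi_{k-1,j} rho(k-j)]
            / [1 - sum_{j=1..k-1} phi_{k-1,j} rho(j)],
  phi_{k,j} = phi_{k-1,j} - phi_{kk} phi_{k-1,k-j},  j = 1..k-1.
Step k = 1:
  phi_11 = rho(1) = 0.228.
Step k = 2:
  phi_22 = [rho(2) - phi_11 rho(1)] / [1 - phi_11 rho(1)] = [0.6503 - (0.228)(0.228)] / [1 - (0.228)(0.228)]
         = 0.598316 / 0.948016 = 0.631124.
  Update: phi_21 = phi_11 - phi_22 phi_11 = 0.228 - (0.631124)(0.228) = 0.084104.
Step k = 3:
  phi_33 = [rho(3) - phi_21 rho(2) - phi_22 rho(1)] / [1 - phi_21 rho(1) - phi_22 rho(2)]
    numerator   = 0.1861 - (0.084104)(0.6503) - (0.631124)(0.228) = -0.01248896
    denominator = 1 - (0.084104)(0.228) - (0.631124)(0.6503) = 0.57040419
  phi_33 = -0.01248896 / 0.57040419 = -0.0219.
Therefore phi_{33} = -0.0219.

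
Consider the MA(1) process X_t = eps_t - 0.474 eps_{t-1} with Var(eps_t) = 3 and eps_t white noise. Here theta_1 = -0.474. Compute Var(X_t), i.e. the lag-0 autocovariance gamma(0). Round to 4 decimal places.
\gamma(0) = 3.6740

For an MA(q) process X_t = eps_t + sum_i theta_i eps_{t-i} with
Var(eps_t) = sigma^2, the variance is
  gamma(0) = sigma^2 * (1 + sum_i theta_i^2).
  sum_i theta_i^2 = (-0.474)^2 = 0.224676.
  gamma(0) = 3 * (1 + 0.224676) = 3 * 1.224676 = 3.674028, which rounds to 3.6740.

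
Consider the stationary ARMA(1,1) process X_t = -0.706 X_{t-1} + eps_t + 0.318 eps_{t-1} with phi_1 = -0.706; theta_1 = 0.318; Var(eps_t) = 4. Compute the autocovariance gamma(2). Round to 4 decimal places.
\gamma(2) = 1.6941

Multiply the model equation by X_{t-k} and take expectations. With theta_0 = psi_0 = 1 and psi_j the MA(infinity) weights, this gives
  gamma(k) - sum_i phi_i gamma(k-i) = c_k,
  c_k = sigma^2 * sum_{j=k..q} theta_j psi_{j-k}   (c_k = 0 for k > q),
using gamma(-m) = gamma(m).
psi-weights needed (psi_j = theta_j + sum_i phi_i psi_{j-i}):
  psi_1 = theta_1 + phi_1 = 0.318 + (-0.706) = -0.388
Right-hand sides:
  c_0 = sigma^2 (1 + theta_1 psi_1) = 4 * (1 + (0.318)(-0.388)) = 4 * 0.876616 = 3.506464
  c_1 = sigma^2 theta_1 = 4 * (0.318) = 1.272
  c_2 = 0
Equations for k = 0 and k = 1 (AR order 1):
  gamma(0) = phi_1 gamma(1) + c_0
  gamma(1) = phi_1 gamma(0) + c_1
Substituting the second into the first: gamma(0) (1 - phi_1^2) = c_0 + phi_1 c_1, so
  gamma(0) = (c_0 + phi_1 c_1) / (1 - phi_1^2) = (3.506464 + (-0.706)(1.272)) / (1 - (-0.706)^2) = 2.608432 / 0.501564 = 5.200597.
  gamma(1) = phi_1 gamma(0) + c_1 = (-0.706)(5.200597) + (1.272) = -2.399621.
For k = 2 (> q): gamma(2) = phi_1 gamma(1) = (-0.706)(-2.399621) = 1.694133.
Therefore gamma(2) = 1.6941 (to 4 decimal places).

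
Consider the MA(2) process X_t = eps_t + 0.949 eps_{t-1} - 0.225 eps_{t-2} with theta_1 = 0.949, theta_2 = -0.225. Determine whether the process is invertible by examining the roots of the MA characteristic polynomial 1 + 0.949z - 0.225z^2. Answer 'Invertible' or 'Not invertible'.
\text{Not invertible}

The MA(q) characteristic polynomial is P(z) = 1 + 0.949z - 0.225z^2.
Invertibility requires all roots to lie outside the unit circle, i.e. |z| > 1 for every root.
Set 1 + (0.949) z + (-0.225) z^2 = 0, i.e. a z^2 + b z + c = 0 with a = -0.225, b = 0.949, c = 1.
Discriminant D = b^2 - 4ac = (0.949)^2 - 4*(-0.225)*1 = 0.900601 - (-0.9) = 1.800601.
D >= 0, so the roots are real: z = (-b +/- sqrt(D)) / (2a) = (-0.949 +/- 1.341865) / (-0.45).
  z_1 = (-0.949 + 1.341865) / (-0.45) = -0.873,   |z_1| = 0.873.
  z_2 = (-0.949 - 1.341865) / (-0.45) = 5.0908,   |z_2| = 5.0908.
Moduli of all roots: 0.8730, 5.0908.
All moduli strictly greater than 1? No.
Verdict: Not invertible.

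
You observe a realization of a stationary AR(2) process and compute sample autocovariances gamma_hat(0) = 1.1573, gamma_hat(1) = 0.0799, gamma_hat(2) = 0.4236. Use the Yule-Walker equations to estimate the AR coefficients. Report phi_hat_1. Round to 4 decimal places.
\hat\phi_{1} = 0.0440

The Yule-Walker equations for an AR(p) process read, in matrix form,
  Gamma_p phi = r_p,   with   (Gamma_p)_{ij} = gamma(|i - j|),
                       (r_p)_i = gamma(i),   i,j = 1..p.
Substitute the sample gammas (Toeplitz matrix and right-hand side of size 2):
  Gamma_p = [[1.1573, 0.0799], [0.0799, 1.1573]]
  r_p     = [0.0799, 0.4236]
Written out:
  1.1573 phi_1 + 0.0799 phi_2 = 0.0799
  0.0799 phi_1 + 1.1573 phi_2 = 0.4236
Solve by Cramer's rule:
  det = gamma(0)^2 - gamma(1)^2 = (1.1573)^2 - (0.0799)^2 = 1.33934329 - 0.00638401 = 1.33295928
  phi_hat_1 = [gamma(1) gamma(0) - gamma(1) gamma(2)] / det = [(0.0799)(1.1573) - (0.0799)(0.4236)] / 1.33295928 = 0.05862263 / 1.33295928 = 0.044
  phi_hat_2 = [gamma(0) gamma(2) - gamma(1)^2] / det = [(1.1573)(0.4236) - (0.0799)^2] / 1.33295928 = 0.48384827 / 1.33295928 = 0.363
So phi_hat = [0.0440, 0.3630].
Therefore phi_hat_1 = 0.0440.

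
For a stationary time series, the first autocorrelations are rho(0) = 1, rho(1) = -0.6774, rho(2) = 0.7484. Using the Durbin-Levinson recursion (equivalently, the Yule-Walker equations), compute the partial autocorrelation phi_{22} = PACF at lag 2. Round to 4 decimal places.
\phi_{22} = 0.5350

The PACF at lag k is phi_{kk}, the last component of the solution
to the Yule-Walker system G_k phi = r_k where
  (G_k)_{ij} = rho(|i - j|), (r_k)_i = rho(i), i,j = 1..k.
Equivalently, Durbin-Levinson gives phi_{kk} iteratively:
  phi_{11} = rho(1)
  phi_{kk} = [rho(k) - sum_{j=1..k-1} phi_{k-1,j} rho(k-j)]
            / [1 - sum_{j=1..k-1} phi_{k-1,j} rho(j)],
  phi_{k,j} = phi_{k-1,j} - phi_{kk} phi_{k-1,k-j},  j = 1..k-1.
Step k = 1:
  phi_11 = rho(1) = -0.6774.
Step k = 2:
  phi_22 = [rho(2) - phi_11 rho(1)] / [1 - phi_11 rho(1)] = [0.7484 - (-0.6774)(-0.6774)] / [1 - (-0.6774)(-0.6774)]
         = 0.28952924 / 0.54112924 = 0.535.
Therefore phi_{22} = 0.5350.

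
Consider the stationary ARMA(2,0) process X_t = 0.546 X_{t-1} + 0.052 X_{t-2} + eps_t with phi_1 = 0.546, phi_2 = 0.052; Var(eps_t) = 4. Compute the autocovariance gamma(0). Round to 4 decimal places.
\gamma(0) = 6.0017

Multiply the model equation by X_{t-k} and take expectations. With theta_0 = psi_0 = 1 and psi_j the MA(infinity) weights, this gives
  gamma(k) - sum_i phi_i gamma(k-i) = c_k,
  c_k = sigma^2 * sum_{j=k..q} theta_j psi_{j-k}   (c_k = 0 for k > q),
using gamma(-m) = gamma(m).
Pure AR (q = 0): c_0 = sigma^2 = 4, c_k = 0 for k >= 1.
Equations for k = 0, 1, 2 (AR order 2, c_2 = 0):
  (E0) gamma(0) = phi_1 gamma(1) + phi_2 gamma(2) + c_0
  (E1) gamma(1) = phi_1 gamma(0) + phi_2 gamma(1) + c_1
  (E2) gamma(2) = phi_1 gamma(1) + phi_2 gamma(0)
From (E1): gamma(1) = A gamma(0) + B with
  A = phi_1 / (1 - phi_2) = 0.546 / 0.948 = 0.575949,   B = c_1 / (1 - phi_2) = 0 / 0.948 = 0.
Insert (E2) into (E0): gamma(0) (1 - phi_2^2) = phi_1 (1 + phi_2) gamma(1) + c_0.
  phi_1 (1 + phi_2) = (0.546)(1.052) = 0.574392,   1 - phi_2^2 = 0.997296.
Replace gamma(1) by A gamma(0) + B and collect gamma(0):
  gamma(0) [0.997296 - (0.574392)(0.575949)] = c_0 = 4
  gamma(0) * 0.666475 = 4
  gamma(0) = 4 / 0.666475 = 6.001723.
Therefore gamma(0) = 6.0017 (to 4 decimal places).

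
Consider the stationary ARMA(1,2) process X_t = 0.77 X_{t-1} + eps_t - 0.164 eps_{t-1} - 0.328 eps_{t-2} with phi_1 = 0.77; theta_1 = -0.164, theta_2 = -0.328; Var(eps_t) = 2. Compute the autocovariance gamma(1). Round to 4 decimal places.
\gamma(1) = 1.4527

Multiply the model equation by X_{t-k} and take expectations. With theta_0 = psi_0 = 1 and psi_j the MA(infinity) weights, this gives
  gamma(k) - sum_i phi_i gamma(k-i) = c_k,
  c_k = sigma^2 * sum_{j=k..q} theta_j psi_{j-k}   (c_k = 0 for k > q),
using gamma(-m) = gamma(m).
psi-weights needed (psi_j = theta_j + sum_i phi_i psi_{j-i}):
  psi_1 = theta_1 + phi_1 = -0.164 + (0.77) = 0.606
  psi_2 = theta_2 + phi_1 psi_1 = -0.328 + (0.77)(0.606) = 0.13862
Right-hand sides:
  c_0 = sigma^2 (1 + theta_1 psi_1 + theta_2 psi_2) = 2 * (1 + (-0.164)(0.606) + (-0.328)(0.13862)) = 2 * 0.855149 = 1.710297
  c_1 = sigma^2 (theta_1 + theta_2 psi_1) = 2 * (-0.164 + (-0.328)(0.606)) = -0.725536
  c_2 = sigma^2 theta_2 = 2 * (-0.328) = -0.656
Equations for k = 0 and k = 1 (AR order 1):
  gamma(0) = phi_1 gamma(1) + c_0
  gamma(1) = phi_1 gamma(0) + c_1
Substituting the second into the first: gamma(0) (1 - phi_1^2) = c_0 + phi_1 c_1, so
  gamma(0) = (c_0 + phi_1 c_1) / (1 - phi_1^2) = (1.710297 + (0.77)(-0.725536)) / (1 - (0.77)^2) = 1.151635 / 0.4071 = 2.828874.
  gamma(1) = phi_1 gamma(0) + c_1 = (0.77)(2.828874) + (-0.725536) = 1.452697.
Therefore gamma(1) = 1.4527 (to 4 decimal places).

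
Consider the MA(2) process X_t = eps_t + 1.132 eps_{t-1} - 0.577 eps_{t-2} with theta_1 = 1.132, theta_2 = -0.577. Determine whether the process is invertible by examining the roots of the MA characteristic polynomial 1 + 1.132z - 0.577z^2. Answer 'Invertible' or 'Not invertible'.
\text{Not invertible}

The MA(q) characteristic polynomial is P(z) = 1 + 1.132z - 0.577z^2.
Invertibility requires all roots to lie outside the unit circle, i.e. |z| > 1 for every root.
Set 1 + (1.132) z + (-0.577) z^2 = 0, i.e. a z^2 + b z + c = 0 with a = -0.577, b = 1.132, c = 1.
Discriminant D = b^2 - 4ac = (1.132)^2 - 4*(-0.577)*1 = 1.281424 - (-2.308) = 3.589424.
D >= 0, so the roots are real: z = (-b +/- sqrt(D)) / (2a) = (-1.132 +/- 1.894578) / (-1.154).
  z_1 = (-1.132 + 1.894578) / (-1.154) = -0.6608,   |z_1| = 0.6608.
  z_2 = (-1.132 - 1.894578) / (-1.154) = 2.6227,   |z_2| = 2.6227.
Moduli of all roots: 0.6608, 2.6227.
All moduli strictly greater than 1? No.
Verdict: Not invertible.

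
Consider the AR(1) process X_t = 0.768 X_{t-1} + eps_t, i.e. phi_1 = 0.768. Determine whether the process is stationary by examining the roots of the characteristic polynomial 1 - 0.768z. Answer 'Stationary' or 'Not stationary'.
\text{Stationary}

The AR(p) characteristic polynomial is P(z) = 1 - 0.768z.
Stationarity requires all roots to lie outside the unit circle, i.e. |z| > 1 for every root.
This is linear in z: 1 + (-0.768) z = 0  =>  z = -1/(-0.768) = 1.302083,  |z| = 1.302083.
Moduli of all roots: 1.3021.
All moduli strictly greater than 1? Yes.
Verdict: Stationary.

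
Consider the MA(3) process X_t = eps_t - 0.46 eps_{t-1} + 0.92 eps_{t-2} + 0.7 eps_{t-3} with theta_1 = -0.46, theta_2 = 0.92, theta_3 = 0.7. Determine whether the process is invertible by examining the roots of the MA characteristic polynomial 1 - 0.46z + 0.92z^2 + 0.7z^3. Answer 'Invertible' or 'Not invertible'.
\text{Not invertible}

The MA(q) characteristic polynomial is P(z) = 1 - 0.46z + 0.92z^2 + 0.7z^3.
Invertibility requires all roots to lie outside the unit circle, i.e. |z| > 1 for every root.
Degree 3: look for a simple real root z0 first, then factor out (1 - z/z0) and solve the remaining quadratic.
Testing z0 = -2: P(-2) = 1 + (-0.46)(-2) + (0.92)(-2)^2 + (0.7)(-2)^3
  = 1 + (0.92) + (3.68) + (-5.6) = 0.  So z_0 = -2 is a root, |z_0| = 2.
Divide out the factor (1 + 0.5 z) = (1 - z/z0) (since 1/z0 = -0.5):
  P(z) = (1 + 0.5 z)(1 + (-0.96) z + (1.4) z^2)
  [check: z-coef -0.96 - (-0.5) = -0.46; z^2-coef 1.4 - (-0.5)(-0.96) = 0.92; z^3-coef -(-0.5)(1.4) = 0.7.]
Remaining roots from the quadratic factor 1 + (-0.96) z + (1.4) z^2:
  Set 1 + (-0.96) z + (1.4) z^2 = 0, i.e. a z^2 + b z + c = 0 with a = 1.4, b = -0.96, c = 1.
  Discriminant D = b^2 - 4ac = (-0.96)^2 - 4*(1.4)*1 = 0.9216 - (5.6) = -4.6784.
  D < 0, so the roots are the complex-conjugate pair z = (-b +/- i sqrt(-D)) / (2a) = 0.3429 +/- 0.7725i.
  For a conjugate pair |z|^2 = z * conj(z) = (product of roots) = c/a = 1/(1.4) = 0.714286, so |z| = sqrt(0.714286) = 0.8452 for both roots.
Moduli of all roots: 2.0000, 0.8452, 0.8452.
All moduli strictly greater than 1? No.
Verdict: Not invertible.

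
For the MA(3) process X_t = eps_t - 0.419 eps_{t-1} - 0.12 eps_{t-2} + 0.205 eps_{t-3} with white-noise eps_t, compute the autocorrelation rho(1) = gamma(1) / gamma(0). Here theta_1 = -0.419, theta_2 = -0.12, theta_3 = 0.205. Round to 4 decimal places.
\rho(1) = -0.3193

For an MA(q) process with theta_0 = 1, the autocovariance is
  gamma(k) = sigma^2 * sum_{i=0..q-k} theta_i * theta_{i+k},
and rho(k) = gamma(k) / gamma(0). Sigma^2 cancels.
  numerator   = (1)*(-0.419) + (-0.419)*(-0.12) + (-0.12)*(0.205) = -0.39332.
  denominator = (1)^2 + (-0.419)^2 + (-0.12)^2 + (0.205)^2 = 1.231986.
  rho(1) = -0.39332 / 1.231986 = -0.3193.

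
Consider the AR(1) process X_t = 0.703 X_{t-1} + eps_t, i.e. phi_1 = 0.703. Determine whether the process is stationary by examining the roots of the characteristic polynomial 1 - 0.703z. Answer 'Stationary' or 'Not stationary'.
\text{Stationary}

The AR(p) characteristic polynomial is P(z) = 1 - 0.703z.
Stationarity requires all roots to lie outside the unit circle, i.e. |z| > 1 for every root.
This is linear in z: 1 + (-0.703) z = 0  =>  z = -1/(-0.703) = 1.422475,  |z| = 1.422475.
Moduli of all roots: 1.4225.
All moduli strictly greater than 1? Yes.
Verdict: Stationary.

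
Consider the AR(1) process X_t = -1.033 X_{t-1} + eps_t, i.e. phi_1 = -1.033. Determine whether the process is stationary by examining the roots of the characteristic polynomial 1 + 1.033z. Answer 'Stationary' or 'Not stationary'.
\text{Not stationary}

The AR(p) characteristic polynomial is P(z) = 1 + 1.033z.
Stationarity requires all roots to lie outside the unit circle, i.e. |z| > 1 for every root.
This is linear in z: 1 + (1.033) z = 0  =>  z = -1/(1.033) = -0.968054,  |z| = 0.968054.
Moduli of all roots: 0.9681.
All moduli strictly greater than 1? No.
Verdict: Not stationary.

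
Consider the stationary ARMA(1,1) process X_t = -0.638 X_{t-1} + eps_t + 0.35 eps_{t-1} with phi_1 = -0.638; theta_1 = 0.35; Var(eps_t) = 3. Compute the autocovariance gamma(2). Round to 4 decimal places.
\gamma(2) = 0.7220

Multiply the model equation by X_{t-k} and take expectations. With theta_0 = psi_0 = 1 and psi_j the MA(infinity) weights, this gives
  gamma(k) - sum_i phi_i gamma(k-i) = c_k,
  c_k = sigma^2 * sum_{j=k..q} theta_j psi_{j-k}   (c_k = 0 for k > q),
using gamma(-m) = gamma(m).
psi-weights needed (psi_j = theta_j + sum_i phi_i psi_{j-i}):
  psi_1 = theta_1 + phi_1 = 0.35 + (-0.638) = -0.288
Right-hand sides:
  c_0 = sigma^2 (1 + theta_1 psi_1) = 3 * (1 + (0.35)(-0.288)) = 3 * 0.8992 = 2.6976
  c_1 = sigma^2 theta_1 = 3 * (0.35) = 1.05
  c_2 = 0
Equations for k = 0 and k = 1 (AR order 1):
  gamma(0) = phi_1 gamma(1) + c_0
  gamma(1) = phi_1 gamma(0) + c_1
Substituting the second into the first: gamma(0) (1 - phi_1^2) = c_0 + phi_1 c_1, so
  gamma(0) = (c_0 + phi_1 c_1) / (1 - phi_1^2) = (2.6976 + (-0.638)(1.05)) / (1 - (-0.638)^2) = 2.0277 / 0.592956 = 3.419647.
  gamma(1) = phi_1 gamma(0) + c_1 = (-0.638)(3.419647) + (1.05) = -1.131735.
For k = 2 (> q): gamma(2) = phi_1 gamma(1) = (-0.638)(-1.131735) = 0.722047.
Therefore gamma(2) = 0.7220 (to 4 decimal places).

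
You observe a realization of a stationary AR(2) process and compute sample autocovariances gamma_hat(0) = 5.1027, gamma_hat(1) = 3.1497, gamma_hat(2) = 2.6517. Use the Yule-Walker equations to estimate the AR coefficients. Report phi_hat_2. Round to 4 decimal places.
\hat\phi_{2} = 0.2240

The Yule-Walker equations for an AR(p) process read, in matrix form,
  Gamma_p phi = r_p,   with   (Gamma_p)_{ij} = gamma(|i - j|),
                       (r_p)_i = gamma(i),   i,j = 1..p.
Substitute the sample gammas (Toeplitz matrix and right-hand side of size 2):
  Gamma_p = [[5.1027, 3.1497], [3.1497, 5.1027]]
  r_p     = [3.1497, 2.6517]
Written out:
  5.1027 phi_1 + 3.1497 phi_2 = 3.1497
  3.1497 phi_1 + 5.1027 phi_2 = 2.6517
Solve by Cramer's rule:
  det = gamma(0)^2 - gamma(1)^2 = (5.1027)^2 - (3.1497)^2 = 26.03754729 - 9.92061009 = 16.1169372
  phi_hat_1 = [gamma(1) gamma(0) - gamma(1) gamma(2)] / det = [(3.1497)(5.1027) - (3.1497)(2.6517)] / 16.1169372 = 7.7199147 / 16.1169372 = 0.479
  phi_hat_2 = [gamma(0) gamma(2) - gamma(1)^2] / det = [(5.1027)(2.6517) - (3.1497)^2] / 16.1169372 = 3.6102195 / 16.1169372 = 0.224
So phi_hat = [0.4790, 0.2240].
Therefore phi_hat_2 = 0.2240.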